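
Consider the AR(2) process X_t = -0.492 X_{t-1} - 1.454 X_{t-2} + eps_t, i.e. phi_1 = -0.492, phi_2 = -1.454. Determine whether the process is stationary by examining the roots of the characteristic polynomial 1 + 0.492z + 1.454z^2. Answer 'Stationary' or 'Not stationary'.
\text{Not stationary}

The AR(p) characteristic polynomial is P(z) = 1 + 0.492z + 1.454z^2.
Stationarity requires all roots to lie outside the unit circle, i.e. |z| > 1 for every root.
Set 1 + (0.492) z + (1.454) z^2 = 0, i.e. a z^2 + b z + c = 0 with a = 1.454, b = 0.492, c = 1.
Discriminant D = b^2 - 4ac = (0.492)^2 - 4*(1.454)*1 = 0.242064 - (5.816) = -5.573936.
D < 0, so the roots are the complex-conjugate pair z = (-b +/- i sqrt(-D)) / (2a) = -0.1692 +/- 0.8119i.
For a conjugate pair |z|^2 = z * conj(z) = (product of roots) = c/a = 1/(1.454) = 0.687758, so |z| = sqrt(0.687758) = 0.8293 for both roots.
Moduli of all roots: 0.8293, 0.8293.
All moduli strictly greater than 1? No.
Verdict: Not stationary.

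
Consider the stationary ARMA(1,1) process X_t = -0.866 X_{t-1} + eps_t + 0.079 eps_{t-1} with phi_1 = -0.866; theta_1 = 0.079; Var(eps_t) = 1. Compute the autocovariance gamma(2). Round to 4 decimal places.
\gamma(2) = 2.5392

Multiply the model equation by X_{t-k} and take expectations. With theta_0 = psi_0 = 1 and psi_j the MA(infinity) weights, this gives
  gamma(k) - sum_i phi_i gamma(k-i) = c_k,
  c_k = sigma^2 * sum_{j=k..q} theta_j psi_{j-k}   (c_k = 0 for k > q),
using gamma(-m) = gamma(m).
psi-weights needed (psi_j = theta_j + sum_i phi_i psi_{j-i}):
  psi_1 = theta_1 + phi_1 = 0.079 + (-0.866) = -0.787
Right-hand sides:
  c_0 = sigma^2 (1 + theta_1 psi_1) = 1 * (1 + (0.079)(-0.787)) = 1 * 0.937827 = 0.937827
  c_1 = sigma^2 theta_1 = 1 * (0.079) = 0.079
  c_2 = 0
Equations for k = 0 and k = 1 (AR order 1):
  gamma(0) = phi_1 gamma(1) + c_0
  gamma(1) = phi_1 gamma(0) + c_1
Substituting the second into the first: gamma(0) (1 - phi_1^2) = c_0 + phi_1 c_1, so
  gamma(0) = (c_0 + phi_1 c_1) / (1 - phi_1^2) = (0.937827 + (-0.866)(0.079)) / (1 - (-0.866)^2) = 0.869413 / 0.250044 = 3.47704.
  gamma(1) = phi_1 gamma(0) + c_1 = (-0.866)(3.47704) + (0.079) = -2.932117.
For k = 2 (> q): gamma(2) = phi_1 gamma(1) = (-0.866)(-2.932117) = 2.539213.
Therefore gamma(2) = 2.5392 (to 4 decimal places).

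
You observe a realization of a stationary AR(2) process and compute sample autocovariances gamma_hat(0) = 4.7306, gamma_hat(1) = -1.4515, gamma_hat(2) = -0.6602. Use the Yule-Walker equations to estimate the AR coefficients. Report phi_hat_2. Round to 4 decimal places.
\hat\phi_{2} = -0.2580

The Yule-Walker equations for an AR(p) process read, in matrix form,
  Gamma_p phi = r_p,   with   (Gamma_p)_{ij} = gamma(|i - j|),
                       (r_p)_i = gamma(i),   i,j = 1..p.
Substitute the sample gammas (Toeplitz matrix and right-hand side of size 2):
  Gamma_p = [[4.7306, -1.4515], [-1.4515, 4.7306]]
  r_p     = [-1.4515, -0.6602]
Written out:
  4.7306 phi_1 - 1.4515 phi_2 = -1.4515
  -1.4515 phi_1 + 4.7306 phi_2 = -0.6602
Solve by Cramer's rule:
  det = gamma(0)^2 - gamma(1)^2 = (4.7306)^2 - (-1.4515)^2 = 22.37857636 - 2.10685225 = 20.27172411
  phi_hat_1 = [gamma(1) gamma(0) - gamma(1) gamma(2)] / det = [(-1.4515)(4.7306) - (-1.4515)(-0.6602)] / 20.27172411 = -7.8247462 / 20.27172411 = -0.386
  phi_hat_2 = [gamma(0) gamma(2) - gamma(1)^2] / det = [(4.7306)(-0.6602) - (-1.4515)^2] / 20.27172411 = -5.22999437 / 20.27172411 = -0.258
So phi_hat = [-0.3860, -0.2580].
Therefore phi_hat_2 = -0.2580.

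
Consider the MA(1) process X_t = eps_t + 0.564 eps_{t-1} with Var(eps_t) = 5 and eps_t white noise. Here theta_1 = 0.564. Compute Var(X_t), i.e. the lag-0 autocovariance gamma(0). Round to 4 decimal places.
\gamma(0) = 6.5905

For an MA(q) process X_t = eps_t + sum_i theta_i eps_{t-i} with
Var(eps_t) = sigma^2, the variance is
  gamma(0) = sigma^2 * (1 + sum_i theta_i^2).
  sum_i theta_i^2 = (0.564)^2 = 0.318096.
  gamma(0) = 5 * (1 + 0.318096) = 5 * 1.318096 = 6.59048, which rounds to 6.5905.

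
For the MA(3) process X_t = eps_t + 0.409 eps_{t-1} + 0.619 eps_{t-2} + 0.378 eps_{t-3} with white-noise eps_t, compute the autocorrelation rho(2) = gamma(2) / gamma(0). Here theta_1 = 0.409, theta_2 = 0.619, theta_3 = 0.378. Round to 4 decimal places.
\rho(2) = 0.4569

For an MA(q) process with theta_0 = 1, the autocovariance is
  gamma(k) = sigma^2 * sum_{i=0..q-k} theta_i * theta_{i+k},
and rho(k) = gamma(k) / gamma(0). Sigma^2 cancels.
  numerator   = (1)*(0.619) + (0.409)*(0.378) = 0.773602.
  denominator = (1)^2 + (0.409)^2 + (0.619)^2 + (0.378)^2 = 1.693326.
  rho(2) = 0.773602 / 1.693326 = 0.4569.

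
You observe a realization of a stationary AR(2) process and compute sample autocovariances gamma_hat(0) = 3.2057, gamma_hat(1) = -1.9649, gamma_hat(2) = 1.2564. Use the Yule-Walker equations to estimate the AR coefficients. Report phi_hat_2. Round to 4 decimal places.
\hat\phi_{2} = 0.0260

The Yule-Walker equations for an AR(p) process read, in matrix form,
  Gamma_p phi = r_p,   with   (Gamma_p)_{ij} = gamma(|i - j|),
                       (r_p)_i = gamma(i),   i,j = 1..p.
Substitute the sample gammas (Toeplitz matrix and right-hand side of size 2):
  Gamma_p = [[3.2057, -1.9649], [-1.9649, 3.2057]]
  r_p     = [-1.9649, 1.2564]
Written out:
  3.2057 phi_1 - 1.9649 phi_2 = -1.9649
  -1.9649 phi_1 + 3.2057 phi_2 = 1.2564
Solve by Cramer's rule:
  det = gamma(0)^2 - gamma(1)^2 = (3.2057)^2 - (-1.9649)^2 = 10.27651249 - 3.86083201 = 6.41568048
  phi_hat_1 = [gamma(1) gamma(0) - gamma(1) gamma(2)] / det = [(-1.9649)(3.2057) - (-1.9649)(1.2564)] / 6.41568048 = -3.83017957 / 6.41568048 = -0.597
  phi_hat_2 = [gamma(0) gamma(2) - gamma(1)^2] / det = [(3.2057)(1.2564) - (-1.9649)^2] / 6.41568048 = 0.16680947 / 6.41568048 = 0.026
So phi_hat = [-0.5970, 0.0260].
Therefore phi_hat_2 = 0.0260.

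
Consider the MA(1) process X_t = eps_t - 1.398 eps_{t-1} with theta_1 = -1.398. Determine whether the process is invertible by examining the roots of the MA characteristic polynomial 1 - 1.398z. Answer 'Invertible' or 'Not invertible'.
\text{Not invertible}

The MA(q) characteristic polynomial is P(z) = 1 - 1.398z.
Invertibility requires all roots to lie outside the unit circle, i.e. |z| > 1 for every root.
This is linear in z: 1 + (-1.398) z = 0  =>  z = -1/(-1.398) = 0.715308,  |z| = 0.715308.
Moduli of all roots: 0.7153.
All moduli strictly greater than 1? No.
Verdict: Not invertible.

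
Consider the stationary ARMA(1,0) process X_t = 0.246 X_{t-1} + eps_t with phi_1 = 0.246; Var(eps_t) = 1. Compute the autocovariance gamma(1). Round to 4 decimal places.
\gamma(1) = 0.2618

Multiply the model equation by X_{t-k} and take expectations. With theta_0 = psi_0 = 1 and psi_j the MA(infinity) weights, this gives
  gamma(k) - sum_i phi_i gamma(k-i) = c_k,
  c_k = sigma^2 * sum_{j=k..q} theta_j psi_{j-k}   (c_k = 0 for k > q),
using gamma(-m) = gamma(m).
Pure AR (q = 0): c_0 = sigma^2 = 1, c_k = 0 for k >= 1.
Equations for k = 0 and k = 1 (AR order 1):
  gamma(0) = phi_1 gamma(1) + c_0
  gamma(1) = phi_1 gamma(0) + c_1
Substituting the second into the first: gamma(0) (1 - phi_1^2) = c_0 + phi_1 c_1, so
  gamma(0) = c_0 / (1 - phi_1^2) = 1 / (1 - (0.246)^2) = 1 / 0.939484 = 1.064414.
  gamma(1) = phi_1 gamma(0) = (0.246)(1.064414) = 0.261846.
Therefore gamma(1) = 0.2618 (to 4 decimal places).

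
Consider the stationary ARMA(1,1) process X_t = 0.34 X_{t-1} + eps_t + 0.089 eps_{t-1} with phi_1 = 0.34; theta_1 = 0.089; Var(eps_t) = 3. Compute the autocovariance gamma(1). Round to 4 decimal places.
\gamma(1) = 1.4993

Multiply the model equation by X_{t-k} and take expectations. With theta_0 = psi_0 = 1 and psi_j the MA(infinity) weights, this gives
  gamma(k) - sum_i phi_i gamma(k-i) = c_k,
  c_k = sigma^2 * sum_{j=k..q} theta_j psi_{j-k}   (c_k = 0 for k > q),
using gamma(-m) = gamma(m).
psi-weights needed (psi_j = theta_j + sum_i phi_i psi_{j-i}):
  psi_1 = theta_1 + phi_1 = 0.089 + (0.34) = 0.429
Right-hand sides:
  c_0 = sigma^2 (1 + theta_1 psi_1) = 3 * (1 + (0.089)(0.429)) = 3 * 1.038181 = 3.114543
  c_1 = sigma^2 theta_1 = 3 * (0.089) = 0.267
  c_2 = 0
Equations for k = 0 and k = 1 (AR order 1):
  gamma(0) = phi_1 gamma(1) + c_0
  gamma(1) = phi_1 gamma(0) + c_1
Substituting the second into the first: gamma(0) (1 - phi_1^2) = c_0 + phi_1 c_1, so
  gamma(0) = (c_0 + phi_1 c_1) / (1 - phi_1^2) = (3.114543 + (0.34)(0.267)) / (1 - (0.34)^2) = 3.205323 / 0.8844 = 3.624291.
  gamma(1) = phi_1 gamma(0) + c_1 = (0.34)(3.624291) + (0.267) = 1.499259.
Therefore gamma(1) = 1.4993 (to 4 decimal places).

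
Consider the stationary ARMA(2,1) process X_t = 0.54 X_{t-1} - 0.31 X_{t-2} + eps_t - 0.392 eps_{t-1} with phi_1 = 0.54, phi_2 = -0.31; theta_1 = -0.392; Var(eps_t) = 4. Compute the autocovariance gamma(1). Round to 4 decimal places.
\gamma(1) = 0.6281

Multiply the model equation by X_{t-k} and take expectations. With theta_0 = psi_0 = 1 and psi_j the MA(infinity) weights, this gives
  gamma(k) - sum_i phi_i gamma(k-i) = c_k,
  c_k = sigma^2 * sum_{j=k..q} theta_j psi_{j-k}   (c_k = 0 for k > q),
using gamma(-m) = gamma(m).
psi-weights needed (psi_j = theta_j + sum_i phi_i psi_{j-i}):
  psi_1 = theta_1 + phi_1 = -0.392 + (0.54) = 0.148
Right-hand sides:
  c_0 = sigma^2 (1 + theta_1 psi_1) = 4 * (1 + (-0.392)(0.148)) = 4 * 0.941984 = 3.767936
  c_1 = sigma^2 theta_1 = 4 * (-0.392) = -1.568
  c_2 = 0
Equations for k = 0, 1, 2 (AR order 2, c_2 = 0):
  (E0) gamma(0) = phi_1 gamma(1) + phi_2 gamma(2) + c_0
  (E1) gamma(1) = phi_1 gamma(0) + phi_2 gamma(1) + c_1
  (E2) gamma(2) = phi_1 gamma(1) + phi_2 gamma(0)
From (E1): gamma(1) = A gamma(0) + B with
  A = phi_1 / (1 - phi_2) = 0.54 / 1.31 = 0.412214,   B = c_1 / (1 - phi_2) = -1.568 / 1.31 = -1.196947.
Insert (E2) into (E0): gamma(0) (1 - phi_2^2) = phi_1 (1 + phi_2) gamma(1) + c_0.
  phi_1 (1 + phi_2) = (0.54)(0.69) = 0.3726,   1 - phi_2^2 = 0.9039.
Replace gamma(1) by A gamma(0) + B and collect gamma(0):
  gamma(0) [0.9039 - (0.3726)(0.412214)] = (0.3726)(-1.196947) + 3.767936
  gamma(0) * 0.750309 = 3.321954
  gamma(0) = 3.321954 / 0.750309 = 4.427447.
  gamma(1) = A gamma(0) + B = (0.412214)(4.427447) + (-1.196947) = 0.628108.
Therefore gamma(1) = 0.6281 (to 4 decimal places).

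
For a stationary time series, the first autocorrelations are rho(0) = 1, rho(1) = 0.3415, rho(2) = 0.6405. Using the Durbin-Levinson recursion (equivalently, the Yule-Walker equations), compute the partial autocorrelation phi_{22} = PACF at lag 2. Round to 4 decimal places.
\phi_{22} = 0.5930

The PACF at lag k is phi_{kk}, the last component of the solution
to the Yule-Walker system G_k phi = r_k where
  (G_k)_{ij} = rho(|i - j|), (r_k)_i = rho(i), i,j = 1..k.
Equivalently, Durbin-Levinson gives phi_{kk} iteratively:
  phi_{11} = rho(1)
  phi_{kk} = [rho(k) - sum_{j=1..k-1} phi_{k-1,j} rho(k-j)]
            / [1 - sum_{j=1..k-1} phi_{k-1,j} rho(j)],
  phi_{k,j} = phi_{k-1,j} - phi_{kk} phi_{k-1,k-j},  j = 1..k-1.
Step k = 1:
  phi_11 = rho(1) = 0.3415.
Step k = 2:
  phi_22 = [rho(2) - phi_11 rho(1)] / [1 - phi_11 rho(1)] = [0.6405 - (0.3415)(0.3415)] / [1 - (0.3415)(0.3415)]
         = 0.52387775 / 0.88337775 = 0.593.
Therefore phi_{22} = 0.5930.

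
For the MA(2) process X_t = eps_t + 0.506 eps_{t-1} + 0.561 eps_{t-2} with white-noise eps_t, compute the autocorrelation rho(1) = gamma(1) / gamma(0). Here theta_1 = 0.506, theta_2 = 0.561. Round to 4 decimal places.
\rho(1) = 0.5029

For an MA(q) process with theta_0 = 1, the autocovariance is
  gamma(k) = sigma^2 * sum_{i=0..q-k} theta_i * theta_{i+k},
and rho(k) = gamma(k) / gamma(0). Sigma^2 cancels.
  numerator   = (1)*(0.506) + (0.506)*(0.561) = 0.789866.
  denominator = (1)^2 + (0.506)^2 + (0.561)^2 = 1.570757.
  rho(1) = 0.789866 / 1.570757 = 0.5029.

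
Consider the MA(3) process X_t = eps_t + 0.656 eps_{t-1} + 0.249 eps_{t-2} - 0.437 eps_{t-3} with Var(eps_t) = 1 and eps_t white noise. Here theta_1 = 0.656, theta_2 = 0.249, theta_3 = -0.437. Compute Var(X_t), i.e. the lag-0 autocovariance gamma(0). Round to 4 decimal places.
\gamma(0) = 1.6833

For an MA(q) process X_t = eps_t + sum_i theta_i eps_{t-i} with
Var(eps_t) = sigma^2, the variance is
  gamma(0) = sigma^2 * (1 + sum_i theta_i^2).
  sum_i theta_i^2 = (0.656)^2 + (0.249)^2 + (-0.437)^2 = 0.430336 + 0.062001 + 0.190969 = 0.683306.
  gamma(0) = 1 * (1 + 0.683306) = 1 * 1.683306 = 1.683306, which rounds to 1.6833.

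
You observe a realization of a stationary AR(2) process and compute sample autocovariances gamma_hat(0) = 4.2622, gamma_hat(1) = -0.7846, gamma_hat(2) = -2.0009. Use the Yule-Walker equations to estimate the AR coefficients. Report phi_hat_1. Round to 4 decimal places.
\hat\phi_{1} = -0.2800

The Yule-Walker equations for an AR(p) process read, in matrix form,
  Gamma_p phi = r_p,   with   (Gamma_p)_{ij} = gamma(|i - j|),
                       (r_p)_i = gamma(i),   i,j = 1..p.
Substitute the sample gammas (Toeplitz matrix and right-hand side of size 2):
  Gamma_p = [[4.2622, -0.7846], [-0.7846, 4.2622]]
  r_p     = [-0.7846, -2.0009]
Written out:
  4.2622 phi_1 - 0.7846 phi_2 = -0.7846
  -0.7846 phi_1 + 4.2622 phi_2 = -2.0009
Solve by Cramer's rule:
  det = gamma(0)^2 - gamma(1)^2 = (4.2622)^2 - (-0.7846)^2 = 18.16634884 - 0.61559716 = 17.55075168
  phi_hat_1 = [gamma(1) gamma(0) - gamma(1) gamma(2)] / det = [(-0.7846)(4.2622) - (-0.7846)(-2.0009)] / 17.55075168 = -4.91402826 / 17.55075168 = -0.28
  phi_hat_2 = [gamma(0) gamma(2) - gamma(1)^2] / det = [(4.2622)(-2.0009) - (-0.7846)^2] / 17.55075168 = -9.14383314 / 17.55075168 = -0.521
So phi_hat = [-0.2800, -0.5210].
Therefore phi_hat_1 = -0.2800.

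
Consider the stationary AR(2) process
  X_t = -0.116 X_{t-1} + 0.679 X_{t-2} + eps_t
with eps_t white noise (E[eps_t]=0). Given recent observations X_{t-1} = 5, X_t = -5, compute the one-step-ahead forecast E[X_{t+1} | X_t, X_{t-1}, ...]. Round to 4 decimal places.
E[X_{t+1} \mid \mathcal F_t] = 3.9750

For an AR(p) model X_t = c + sum_i phi_i X_{t-i} + eps_t, the
one-step-ahead conditional mean is
  E[X_{t+1} | X_t, ...] = c + sum_i phi_i X_{t+1-i}.
Substitute known values:
  E[X_{t+1} | ...] = (-0.116) * (-5) + (0.679) * (5)
                   = 3.9750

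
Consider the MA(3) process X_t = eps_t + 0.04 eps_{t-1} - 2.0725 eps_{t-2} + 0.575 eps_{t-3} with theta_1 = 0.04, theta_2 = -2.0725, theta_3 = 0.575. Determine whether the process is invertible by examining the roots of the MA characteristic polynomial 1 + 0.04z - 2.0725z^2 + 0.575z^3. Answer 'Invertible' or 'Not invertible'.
\text{Not invertible}

The MA(q) characteristic polynomial is P(z) = 1 + 0.04z - 2.0725z^2 + 0.575z^3.
Invertibility requires all roots to lie outside the unit circle, i.e. |z| > 1 for every root.
Degree 3: look for a simple real root z0 first, then factor out (1 - z/z0) and solve the remaining quadratic.
Testing z0 = 0.8: P(0.8) = 1 + (0.04)(0.8) + (-2.0725)(0.8)^2 + (0.575)(0.8)^3
  = 1 + (0.032) + (-1.3264) + (0.2944) = 0.  So z_0 = 0.8 is a root, |z_0| = 0.8.
Divide out the factor (1 - 1.25 z) = (1 - z/z0) (since 1/z0 = 1.25):
  P(z) = (1 - 1.25 z)(1 + (1.29) z + (-0.46) z^2)
  [check: z-coef 1.29 - (1.25) = 0.04; z^2-coef -0.46 - (1.25)(1.29) = -2.0725; z^3-coef -(1.25)(-0.46) = 0.575.]
Remaining roots from the quadratic factor 1 + (1.29) z + (-0.46) z^2:
  Set 1 + (1.29) z + (-0.46) z^2 = 0, i.e. a z^2 + b z + c = 0 with a = -0.46, b = 1.29, c = 1.
  Discriminant D = b^2 - 4ac = (1.29)^2 - 4*(-0.46)*1 = 1.6641 - (-1.84) = 3.5041.
  D >= 0, so the roots are real: z = (-b +/- sqrt(D)) / (2a) = (-1.29 +/- 1.871924) / (-0.92).
    z_1 = (-1.29 + 1.871924) / (-0.92) = -0.6325,   |z_1| = 0.6325.
    z_2 = (-1.29 - 1.871924) / (-0.92) = 3.4369,   |z_2| = 3.4369.
Moduli of all roots: 0.8000, 0.6325, 3.4369.
All moduli strictly greater than 1? No.
Verdict: Not invertible.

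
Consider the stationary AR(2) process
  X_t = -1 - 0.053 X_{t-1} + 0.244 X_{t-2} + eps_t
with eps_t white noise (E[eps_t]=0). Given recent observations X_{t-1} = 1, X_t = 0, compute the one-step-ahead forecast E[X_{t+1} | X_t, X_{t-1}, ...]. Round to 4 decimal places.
E[X_{t+1} \mid \mathcal F_t] = -0.7560

For an AR(p) model X_t = c + sum_i phi_i X_{t-i} + eps_t, the
one-step-ahead conditional mean is
  E[X_{t+1} | X_t, ...] = c + sum_i phi_i X_{t+1-i}.
Substitute known values:
  E[X_{t+1} | ...] = -1 + (-0.053) * (0) + (0.244) * (1)
                   = -0.7560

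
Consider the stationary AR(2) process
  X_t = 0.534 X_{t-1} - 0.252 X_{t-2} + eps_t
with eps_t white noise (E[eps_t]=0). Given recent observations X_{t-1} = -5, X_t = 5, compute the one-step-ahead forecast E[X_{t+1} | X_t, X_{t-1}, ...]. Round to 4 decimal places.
E[X_{t+1} \mid \mathcal F_t] = 3.9300

For an AR(p) model X_t = c + sum_i phi_i X_{t-i} + eps_t, the
one-step-ahead conditional mean is
  E[X_{t+1} | X_t, ...] = c + sum_i phi_i X_{t+1-i}.
Substitute known values:
  E[X_{t+1} | ...] = (0.534) * (5) + (-0.252) * (-5)
                   = 3.9300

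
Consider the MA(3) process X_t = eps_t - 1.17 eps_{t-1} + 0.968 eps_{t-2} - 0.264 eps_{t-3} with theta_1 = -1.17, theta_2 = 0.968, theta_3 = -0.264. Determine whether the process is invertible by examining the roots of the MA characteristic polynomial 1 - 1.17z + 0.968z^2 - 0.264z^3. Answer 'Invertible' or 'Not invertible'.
\text{Invertible}

The MA(q) characteristic polynomial is P(z) = 1 - 1.17z + 0.968z^2 - 0.264z^3.
Invertibility requires all roots to lie outside the unit circle, i.e. |z| > 1 for every root.
Degree 3: look for a simple real root z0 first, then factor out (1 - z/z0) and solve the remaining quadratic.
Testing z0 = 2.5: P(2.5) = 1 + (-1.17)(2.5) + (0.968)(2.5)^2 + (-0.264)(2.5)^3
  = 1 + (-2.925) + (6.05) + (-4.125) = 0.  So z_0 = 2.5 is a root, |z_0| = 2.5.
Divide out the factor (1 - 0.4 z) = (1 - z/z0) (since 1/z0 = 0.4):
  P(z) = (1 - 0.4 z)(1 + (-0.77) z + (0.66) z^2)
  [check: z-coef -0.77 - (0.4) = -1.17; z^2-coef 0.66 - (0.4)(-0.77) = 0.968; z^3-coef -(0.4)(0.66) = -0.264.]
Remaining roots from the quadratic factor 1 + (-0.77) z + (0.66) z^2:
  Set 1 + (-0.77) z + (0.66) z^2 = 0, i.e. a z^2 + b z + c = 0 with a = 0.66, b = -0.77, c = 1.
  Discriminant D = b^2 - 4ac = (-0.77)^2 - 4*(0.66)*1 = 0.5929 - (2.64) = -2.0471.
  D < 0, so the roots are the complex-conjugate pair z = (-b +/- i sqrt(-D)) / (2a) = 0.5833 +/- 1.0839i.
  For a conjugate pair |z|^2 = z * conj(z) = (product of roots) = c/a = 1/(0.66) = 1.515152, so |z| = sqrt(1.515152) = 1.2309 for both roots.
Moduli of all roots: 2.5000, 1.2309, 1.2309.
All moduli strictly greater than 1? Yes.
Verdict: Invertible.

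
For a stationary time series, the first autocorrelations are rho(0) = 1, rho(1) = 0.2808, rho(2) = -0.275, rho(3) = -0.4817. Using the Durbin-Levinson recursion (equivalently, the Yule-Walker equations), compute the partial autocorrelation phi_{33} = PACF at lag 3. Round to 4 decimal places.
\phi_{33} = -0.3400

The PACF at lag k is phi_{kk}, the last component of the solution
to the Yule-Walker system G_k phi = r_k where
  (G_k)_{ij} = rho(|i - j|), (r_k)_i = rho(i), i,j = 1..k.
Equivalently, Durbin-Levinson gives phi_{kk} iteratively:
  phi_{11} = rho(1)
  phi_{kk} = [rho(k) - sum_{j=1..k-1} phi_{k-1,j} rho(k-j)]
            / [1 - sum_{j=1..k-1} phi_{k-1,j} rho(j)],
  phi_{k,j} = phi_{k-1,j} - phi_{kk} phi_{k-1,k-j},  j = 1..k-1.
Step k = 1:
  phi_11 = rho(1) = 0.2808.
Step k = 2:
  phi_22 = [rho(2) - phi_11 rho(1)] / [1 - phi_11 rho(1)] = [-0.275 - (0.2808)(0.2808)] / [1 - (0.2808)(0.2808)]
         = -0.35384864 / 0.92115136 = -0.384137.
  Update: phi_21 = phi_11 - phi_22 phi_11 = 0.2808 - (-0.384137)(0.2808) = 0.388666.
Step k = 3:
  phi_33 = [rho(3) - phi_21 rho(2) - phi_22 rho(1)] / [1 - phi_21 rho(1) - phi_22 rho(2)]
    numerator   = -0.4817 - (0.388666)(-0.275) - (-0.384137)(0.2808) = -0.26695115
    denominator = 1 - (0.388666)(0.2808) - (-0.384137)(-0.275) = 0.78522488
  phi_33 = -0.26695115 / 0.78522488 = -0.34.
Therefore phi_{33} = -0.3400.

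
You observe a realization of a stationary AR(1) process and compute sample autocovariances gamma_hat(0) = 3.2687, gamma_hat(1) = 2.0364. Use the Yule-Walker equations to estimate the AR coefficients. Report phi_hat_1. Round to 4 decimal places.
\hat\phi_{1} = 0.6230

The Yule-Walker equations for an AR(p) process read, in matrix form,
  Gamma_p phi = r_p,   with   (Gamma_p)_{ij} = gamma(|i - j|),
                       (r_p)_i = gamma(i),   i,j = 1..p.
Substitute the sample gammas (Toeplitz matrix and right-hand side of size 1):
  Gamma_p = [[3.2687]]
  r_p     = [2.0364]
With p = 1 this is the single equation gamma(0) phi_1 = gamma(1):
  phi_hat_1 = gamma(1) / gamma(0) = 2.0364 / 3.2687 = 0.6230.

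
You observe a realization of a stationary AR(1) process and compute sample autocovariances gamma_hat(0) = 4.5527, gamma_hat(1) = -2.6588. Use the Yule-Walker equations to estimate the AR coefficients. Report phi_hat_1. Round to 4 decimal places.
\hat\phi_{1} = -0.5840

The Yule-Walker equations for an AR(p) process read, in matrix form,
  Gamma_p phi = r_p,   with   (Gamma_p)_{ij} = gamma(|i - j|),
                       (r_p)_i = gamma(i),   i,j = 1..p.
Substitute the sample gammas (Toeplitz matrix and right-hand side of size 1):
  Gamma_p = [[4.5527]]
  r_p     = [-2.6588]
With p = 1 this is the single equation gamma(0) phi_1 = gamma(1):
  phi_hat_1 = gamma(1) / gamma(0) = -2.6588 / 4.5527 = -0.5840.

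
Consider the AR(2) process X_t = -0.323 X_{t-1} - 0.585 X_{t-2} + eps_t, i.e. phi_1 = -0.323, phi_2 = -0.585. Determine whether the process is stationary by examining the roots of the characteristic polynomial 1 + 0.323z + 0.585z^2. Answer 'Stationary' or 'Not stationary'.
\text{Stationary}

The AR(p) characteristic polynomial is P(z) = 1 + 0.323z + 0.585z^2.
Stationarity requires all roots to lie outside the unit circle, i.e. |z| > 1 for every root.
Set 1 + (0.323) z + (0.585) z^2 = 0, i.e. a z^2 + b z + c = 0 with a = 0.585, b = 0.323, c = 1.
Discriminant D = b^2 - 4ac = (0.323)^2 - 4*(0.585)*1 = 0.104329 - (2.34) = -2.235671.
D < 0, so the roots are the complex-conjugate pair z = (-b +/- i sqrt(-D)) / (2a) = -0.2761 +/- 1.278i.
For a conjugate pair |z|^2 = z * conj(z) = (product of roots) = c/a = 1/(0.585) = 1.709402, so |z| = sqrt(1.709402) = 1.3074 for both roots.
Moduli of all roots: 1.3074, 1.3074.
All moduli strictly greater than 1? Yes.
Verdict: Stationary.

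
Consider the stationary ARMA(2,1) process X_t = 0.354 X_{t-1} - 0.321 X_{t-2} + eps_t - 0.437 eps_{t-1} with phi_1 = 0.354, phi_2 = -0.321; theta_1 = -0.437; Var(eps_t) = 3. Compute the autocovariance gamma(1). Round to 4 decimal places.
\gamma(1) = -0.0686

Multiply the model equation by X_{t-k} and take expectations. With theta_0 = psi_0 = 1 and psi_j the MA(infinity) weights, this gives
  gamma(k) - sum_i phi_i gamma(k-i) = c_k,
  c_k = sigma^2 * sum_{j=k..q} theta_j psi_{j-k}   (c_k = 0 for k > q),
using gamma(-m) = gamma(m).
psi-weights needed (psi_j = theta_j + sum_i phi_i psi_{j-i}):
  psi_1 = theta_1 + phi_1 = -0.437 + (0.354) = -0.083
Right-hand sides:
  c_0 = sigma^2 (1 + theta_1 psi_1) = 3 * (1 + (-0.437)(-0.083)) = 3 * 1.036271 = 3.108813
  c_1 = sigma^2 theta_1 = 3 * (-0.437) = -1.311
  c_2 = 0
Equations for k = 0, 1, 2 (AR order 2, c_2 = 0):
  (E0) gamma(0) = phi_1 gamma(1) + phi_2 gamma(2) + c_0
  (E1) gamma(1) = phi_1 gamma(0) + phi_2 gamma(1) + c_1
  (E2) gamma(2) = phi_1 gamma(1) + phi_2 gamma(0)
From (E1): gamma(1) = A gamma(0) + B with
  A = phi_1 / (1 - phi_2) = 0.354 / 1.321 = 0.267979,   B = c_1 / (1 - phi_2) = -1.311 / 1.321 = -0.99243.
Insert (E2) into (E0): gamma(0) (1 - phi_2^2) = phi_1 (1 + phi_2) gamma(1) + c_0.
  phi_1 (1 + phi_2) = (0.354)(0.679) = 0.240366,   1 - phi_2^2 = 0.896959.
Replace gamma(1) by A gamma(0) + B and collect gamma(0):
  gamma(0) [0.896959 - (0.240366)(0.267979)] = (0.240366)(-0.99243) + 3.108813
  gamma(0) * 0.832546 = 2.870267
  gamma(0) = 2.870267 / 0.832546 = 3.447577.
  gamma(1) = A gamma(0) + B = (0.267979)(3.447577) + (-0.99243) = -0.068552.
Therefore gamma(1) = -0.0686 (to 4 decimal places).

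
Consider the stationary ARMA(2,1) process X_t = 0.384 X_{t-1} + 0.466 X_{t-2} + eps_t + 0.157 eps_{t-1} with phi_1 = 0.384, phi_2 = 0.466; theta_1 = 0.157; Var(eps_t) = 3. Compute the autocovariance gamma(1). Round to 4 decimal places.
\gamma(1) = 8.0179

Multiply the model equation by X_{t-k} and take expectations. With theta_0 = psi_0 = 1 and psi_j the MA(infinity) weights, this gives
  gamma(k) - sum_i phi_i gamma(k-i) = c_k,
  c_k = sigma^2 * sum_{j=k..q} theta_j psi_{j-k}   (c_k = 0 for k > q),
using gamma(-m) = gamma(m).
psi-weights needed (psi_j = theta_j + sum_i phi_i psi_{j-i}):
  psi_1 = theta_1 + phi_1 = 0.157 + (0.384) = 0.541
Right-hand sides:
  c_0 = sigma^2 (1 + theta_1 psi_1) = 3 * (1 + (0.157)(0.541)) = 3 * 1.084937 = 3.254811
  c_1 = sigma^2 theta_1 = 3 * (0.157) = 0.471
  c_2 = 0
Equations for k = 0, 1, 2 (AR order 2, c_2 = 0):
  (E0) gamma(0) = phi_1 gamma(1) + phi_2 gamma(2) + c_0
  (E1) gamma(1) = phi_1 gamma(0) + phi_2 gamma(1) + c_1
  (E2) gamma(2) = phi_1 gamma(1) + phi_2 gamma(0)
From (E1): gamma(1) = A gamma(0) + B with
  A = phi_1 / (1 - phi_2) = 0.384 / 0.534 = 0.719101,   B = c_1 / (1 - phi_2) = 0.471 / 0.534 = 0.882022.
Insert (E2) into (E0): gamma(0) (1 - phi_2^2) = phi_1 (1 + phi_2) gamma(1) + c_0.
  phi_1 (1 + phi_2) = (0.384)(1.466) = 0.562944,   1 - phi_2^2 = 0.782844.
Replace gamma(1) by A gamma(0) + B and collect gamma(0):
  gamma(0) [0.782844 - (0.562944)(0.719101)] = (0.562944)(0.882022) + 3.254811
  gamma(0) * 0.37803 = 3.75134
  gamma(0) = 3.75134 / 0.37803 = 9.923384.
  gamma(1) = A gamma(0) + B = (0.719101)(9.923384) + (0.882022) = 8.017939.
Therefore gamma(1) = 8.0179 (to 4 decimal places).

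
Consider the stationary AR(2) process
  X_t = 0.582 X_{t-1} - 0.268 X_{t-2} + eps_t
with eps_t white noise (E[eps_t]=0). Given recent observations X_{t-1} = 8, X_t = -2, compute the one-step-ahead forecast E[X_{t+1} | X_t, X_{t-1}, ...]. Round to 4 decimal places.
E[X_{t+1} \mid \mathcal F_t] = -3.3080

For an AR(p) model X_t = c + sum_i phi_i X_{t-i} + eps_t, the
one-step-ahead conditional mean is
  E[X_{t+1} | X_t, ...] = c + sum_i phi_i X_{t+1-i}.
Substitute known values:
  E[X_{t+1} | ...] = (0.582) * (-2) + (-0.268) * (8)
                   = -3.3080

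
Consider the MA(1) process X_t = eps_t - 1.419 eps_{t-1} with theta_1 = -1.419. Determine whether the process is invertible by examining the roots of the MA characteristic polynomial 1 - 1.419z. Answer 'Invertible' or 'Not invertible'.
\text{Not invertible}

The MA(q) characteristic polynomial is P(z) = 1 - 1.419z.
Invertibility requires all roots to lie outside the unit circle, i.e. |z| > 1 for every root.
This is linear in z: 1 + (-1.419) z = 0  =>  z = -1/(-1.419) = 0.704722,  |z| = 0.704722.
Moduli of all roots: 0.7047.
All moduli strictly greater than 1? No.
Verdict: Not invertible.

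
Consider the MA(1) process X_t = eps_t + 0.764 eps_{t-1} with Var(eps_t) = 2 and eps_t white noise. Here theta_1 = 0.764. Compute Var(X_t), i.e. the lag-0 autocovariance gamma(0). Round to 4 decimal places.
\gamma(0) = 3.1674

For an MA(q) process X_t = eps_t + sum_i theta_i eps_{t-i} with
Var(eps_t) = sigma^2, the variance is
  gamma(0) = sigma^2 * (1 + sum_i theta_i^2).
  sum_i theta_i^2 = (0.764)^2 = 0.583696.
  gamma(0) = 2 * (1 + 0.583696) = 2 * 1.583696 = 3.167392, which rounds to 3.1674.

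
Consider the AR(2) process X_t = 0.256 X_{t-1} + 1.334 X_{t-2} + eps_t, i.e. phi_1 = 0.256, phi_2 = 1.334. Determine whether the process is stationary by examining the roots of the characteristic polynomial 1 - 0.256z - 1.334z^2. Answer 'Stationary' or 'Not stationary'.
\text{Not stationary}

The AR(p) characteristic polynomial is P(z) = 1 - 0.256z - 1.334z^2.
Stationarity requires all roots to lie outside the unit circle, i.e. |z| > 1 for every root.
Set 1 + (-0.256) z + (-1.334) z^2 = 0, i.e. a z^2 + b z + c = 0 with a = -1.334, b = -0.256, c = 1.
Discriminant D = b^2 - 4ac = (-0.256)^2 - 4*(-1.334)*1 = 0.065536 - (-5.336) = 5.401536.
D >= 0, so the roots are real: z = (-b +/- sqrt(D)) / (2a) = (0.256 +/- 2.32412) / (-2.668).
  z_1 = (0.256 + 2.32412) / (-2.668) = -0.9671,   |z_1| = 0.9671.
  z_2 = (0.256 - 2.32412) / (-2.668) = 0.7752,   |z_2| = 0.7752.
Moduli of all roots: 0.9671, 0.7752.
All moduli strictly greater than 1? No.
Verdict: Not stationary.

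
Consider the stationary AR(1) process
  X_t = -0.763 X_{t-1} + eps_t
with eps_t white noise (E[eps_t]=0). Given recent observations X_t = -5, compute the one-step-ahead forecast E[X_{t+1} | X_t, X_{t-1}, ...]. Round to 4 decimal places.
E[X_{t+1} \mid \mathcal F_t] = 3.8150

For an AR(p) model X_t = c + sum_i phi_i X_{t-i} + eps_t, the
one-step-ahead conditional mean is
  E[X_{t+1} | X_t, ...] = c + sum_i phi_i X_{t+1-i}.
Substitute known values:
  E[X_{t+1} | ...] = (-0.763) * (-5)
                   = 3.8150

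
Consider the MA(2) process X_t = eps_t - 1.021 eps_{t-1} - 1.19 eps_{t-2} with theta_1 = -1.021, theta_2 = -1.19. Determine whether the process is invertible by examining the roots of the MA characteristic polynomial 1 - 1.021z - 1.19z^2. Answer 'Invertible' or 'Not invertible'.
\text{Not invertible}

The MA(q) characteristic polynomial is P(z) = 1 - 1.021z - 1.19z^2.
Invertibility requires all roots to lie outside the unit circle, i.e. |z| > 1 for every root.
Set 1 + (-1.021) z + (-1.19) z^2 = 0, i.e. a z^2 + b z + c = 0 with a = -1.19, b = -1.021, c = 1.
Discriminant D = b^2 - 4ac = (-1.021)^2 - 4*(-1.19)*1 = 1.042441 - (-4.76) = 5.802441.
D >= 0, so the roots are real: z = (-b +/- sqrt(D)) / (2a) = (1.021 +/- 2.408826) / (-2.38).
  z_1 = (1.021 + 2.408826) / (-2.38) = -1.4411,   |z_1| = 1.4411.
  z_2 = (1.021 - 2.408826) / (-2.38) = 0.5831,   |z_2| = 0.5831.
Moduli of all roots: 1.4411, 0.5831.
All moduli strictly greater than 1? No.
Verdict: Not invertible.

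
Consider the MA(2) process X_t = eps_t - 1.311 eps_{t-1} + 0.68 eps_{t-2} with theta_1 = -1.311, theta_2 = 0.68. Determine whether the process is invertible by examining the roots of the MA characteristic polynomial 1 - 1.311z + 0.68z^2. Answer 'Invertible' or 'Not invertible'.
\text{Invertible}

The MA(q) characteristic polynomial is P(z) = 1 - 1.311z + 0.68z^2.
Invertibility requires all roots to lie outside the unit circle, i.e. |z| > 1 for every root.
Set 1 + (-1.311) z + (0.68) z^2 = 0, i.e. a z^2 + b z + c = 0 with a = 0.68, b = -1.311, c = 1.
Discriminant D = b^2 - 4ac = (-1.311)^2 - 4*(0.68)*1 = 1.718721 - (2.72) = -1.001279.
D < 0, so the roots are the complex-conjugate pair z = (-b +/- i sqrt(-D)) / (2a) = 0.964 +/- 0.7358i.
For a conjugate pair |z|^2 = z * conj(z) = (product of roots) = c/a = 1/(0.68) = 1.470588, so |z| = sqrt(1.470588) = 1.2127 for both roots.
Moduli of all roots: 1.2127, 1.2127.
All moduli strictly greater than 1? Yes.
Verdict: Invertible.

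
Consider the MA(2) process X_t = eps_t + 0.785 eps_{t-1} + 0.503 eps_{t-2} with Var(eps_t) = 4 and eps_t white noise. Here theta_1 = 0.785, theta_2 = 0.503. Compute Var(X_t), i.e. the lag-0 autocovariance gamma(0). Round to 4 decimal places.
\gamma(0) = 7.4769

For an MA(q) process X_t = eps_t + sum_i theta_i eps_{t-i} with
Var(eps_t) = sigma^2, the variance is
  gamma(0) = sigma^2 * (1 + sum_i theta_i^2).
  sum_i theta_i^2 = (0.785)^2 + (0.503)^2 = 0.616225 + 0.253009 = 0.869234.
  gamma(0) = 4 * (1 + 0.869234) = 4 * 1.869234 = 7.476936, which rounds to 7.4769.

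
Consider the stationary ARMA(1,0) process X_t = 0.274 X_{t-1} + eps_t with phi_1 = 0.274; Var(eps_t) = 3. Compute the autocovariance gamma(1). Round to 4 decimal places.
\gamma(1) = 0.8887

Multiply the model equation by X_{t-k} and take expectations. With theta_0 = psi_0 = 1 and psi_j the MA(infinity) weights, this gives
  gamma(k) - sum_i phi_i gamma(k-i) = c_k,
  c_k = sigma^2 * sum_{j=k..q} theta_j psi_{j-k}   (c_k = 0 for k > q),
using gamma(-m) = gamma(m).
Pure AR (q = 0): c_0 = sigma^2 = 3, c_k = 0 for k >= 1.
Equations for k = 0 and k = 1 (AR order 1):
  gamma(0) = phi_1 gamma(1) + c_0
  gamma(1) = phi_1 gamma(0) + c_1
Substituting the second into the first: gamma(0) (1 - phi_1^2) = c_0 + phi_1 c_1, so
  gamma(0) = c_0 / (1 - phi_1^2) = 3 / (1 - (0.274)^2) = 3 / 0.924924 = 3.24351.
  gamma(1) = phi_1 gamma(0) = (0.274)(3.24351) = 0.888722.
Therefore gamma(1) = 0.8887 (to 4 decimal places).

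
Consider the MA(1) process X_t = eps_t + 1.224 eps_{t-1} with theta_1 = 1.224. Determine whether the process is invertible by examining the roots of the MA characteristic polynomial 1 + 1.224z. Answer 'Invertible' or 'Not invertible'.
\text{Not invertible}

The MA(q) characteristic polynomial is P(z) = 1 + 1.224z.
Invertibility requires all roots to lie outside the unit circle, i.e. |z| > 1 for every root.
This is linear in z: 1 + (1.224) z = 0  =>  z = -1/(1.224) = -0.816993,  |z| = 0.816993.
Moduli of all roots: 0.8170.
All moduli strictly greater than 1? No.
Verdict: Not invertible.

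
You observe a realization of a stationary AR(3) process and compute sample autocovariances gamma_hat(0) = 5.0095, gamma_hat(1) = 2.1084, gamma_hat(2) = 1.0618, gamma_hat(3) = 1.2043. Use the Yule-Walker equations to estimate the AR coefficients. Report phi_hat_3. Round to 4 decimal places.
\hat\phi_{3} = 0.1670

The Yule-Walker equations for an AR(p) process read, in matrix form,
  Gamma_p phi = r_p,   with   (Gamma_p)_{ij} = gamma(|i - j|),
                       (r_p)_i = gamma(i),   i,j = 1..p.
Substitute the sample gammas (Toeplitz matrix and right-hand side of size 3):
  Gamma_p = [[5.0095, 2.1084, 1.0618], [2.1084, 5.0095, 2.1084], [1.0618, 2.1084, 5.0095]]
  r_p     = [2.1084, 1.0618, 1.2043]
Written out (R1..R3):
  (R1) 5.0095 phi_1 + 2.1084 phi_2 + 1.0618 phi_3 = 2.1084
  (R2) 2.1084 phi_1 + 5.0095 phi_2 + 2.1084 phi_3 = 1.0618
  (R3) 1.0618 phi_1 + 2.1084 phi_2 + 5.0095 phi_3 = 1.2043
Gaussian elimination:
  R2 <- R2 - (2.1084/5.0095) R1 = R2 - (0.42088) R1:  4.122116 phi_2 + 1.661509 phi_3 = 0.174416
  R3 <- R3 - (1.0618/5.0095) R1 = R3 - (0.211957) R1:  1.661509 phi_2 + 4.784444 phi_3 = 0.757409
  R3 <- R3 - (1.661509/4.122116) R2 = R3 - (0.403072) R2:  4.114736 phi_3 = 0.687107
Back-substitution:
  phi_hat_3 = 0.687107 / 4.114736 = 0.166987
  phi_hat_2 = (0.174416 - (1.661509)(0.166987)) / 4.122116 = -0.024996
  phi_hat_1 = (2.1084 - (2.1084)(-0.024996) - (1.0618)(0.166987)) / 5.0095 = 0.396006
So phi_hat = [0.3960, -0.0250, 0.1670].
Therefore phi_hat_3 = 0.1670.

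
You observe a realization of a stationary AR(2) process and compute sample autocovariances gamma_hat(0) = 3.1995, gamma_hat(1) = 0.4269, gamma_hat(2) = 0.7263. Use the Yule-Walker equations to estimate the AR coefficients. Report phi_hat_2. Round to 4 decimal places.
\hat\phi_{2} = 0.2130

The Yule-Walker equations for an AR(p) process read, in matrix form,
  Gamma_p phi = r_p,   with   (Gamma_p)_{ij} = gamma(|i - j|),
                       (r_p)_i = gamma(i),   i,j = 1..p.
Substitute the sample gammas (Toeplitz matrix and right-hand side of size 2):
  Gamma_p = [[3.1995, 0.4269], [0.4269, 3.1995]]
  r_p     = [0.4269, 0.7263]
Written out:
  3.1995 phi_1 + 0.4269 phi_2 = 0.4269
  0.4269 phi_1 + 3.1995 phi_2 = 0.7263
Solve by Cramer's rule:
  det = gamma(0)^2 - gamma(1)^2 = (3.1995)^2 - (0.4269)^2 = 10.23680025 - 0.18224361 = 10.05455664
  phi_hat_1 = [gamma(1) gamma(0) - gamma(1) gamma(2)] / det = [(0.4269)(3.1995) - (0.4269)(0.7263)] / 10.05455664 = 1.05580908 / 10.05455664 = 0.105
  phi_hat_2 = [gamma(0) gamma(2) - gamma(1)^2] / det = [(3.1995)(0.7263) - (0.4269)^2] / 10.05455664 = 2.14155324 / 10.05455664 = 0.213
So phi_hat = [0.1050, 0.2130].
Therefore phi_hat_2 = 0.2130.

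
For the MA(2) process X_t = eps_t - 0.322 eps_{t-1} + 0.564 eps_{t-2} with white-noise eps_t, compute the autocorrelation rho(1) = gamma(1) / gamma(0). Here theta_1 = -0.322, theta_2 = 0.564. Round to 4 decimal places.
\rho(1) = -0.3542

For an MA(q) process with theta_0 = 1, the autocovariance is
  gamma(k) = sigma^2 * sum_{i=0..q-k} theta_i * theta_{i+k},
and rho(k) = gamma(k) / gamma(0). Sigma^2 cancels.
  numerator   = (1)*(-0.322) + (-0.322)*(0.564) = -0.503608.
  denominator = (1)^2 + (-0.322)^2 + (0.564)^2 = 1.42178.
  rho(1) = -0.503608 / 1.42178 = -0.3542.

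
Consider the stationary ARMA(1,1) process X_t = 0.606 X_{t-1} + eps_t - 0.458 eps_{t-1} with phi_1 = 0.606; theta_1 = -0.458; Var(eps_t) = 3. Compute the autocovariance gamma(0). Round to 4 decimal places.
\gamma(0) = 3.1038

Multiply the model equation by X_{t-k} and take expectations. With theta_0 = psi_0 = 1 and psi_j the MA(infinity) weights, this gives
  gamma(k) - sum_i phi_i gamma(k-i) = c_k,
  c_k = sigma^2 * sum_{j=k..q} theta_j psi_{j-k}   (c_k = 0 for k > q),
using gamma(-m) = gamma(m).
psi-weights needed (psi_j = theta_j + sum_i phi_i psi_{j-i}):
  psi_1 = theta_1 + phi_1 = -0.458 + (0.606) = 0.148
Right-hand sides:
  c_0 = sigma^2 (1 + theta_1 psi_1) = 3 * (1 + (-0.458)(0.148)) = 3 * 0.932216 = 2.796648
  c_1 = sigma^2 theta_1 = 3 * (-0.458) = -1.374
  c_2 = 0
Equations for k = 0 and k = 1 (AR order 1):
  gamma(0) = phi_1 gamma(1) + c_0
  gamma(1) = phi_1 gamma(0) + c_1
Substituting the second into the first: gamma(0) (1 - phi_1^2) = c_0 + phi_1 c_1, so
  gamma(0) = (c_0 + phi_1 c_1) / (1 - phi_1^2) = (2.796648 + (0.606)(-1.374)) / (1 - (0.606)^2) = 1.964004 / 0.632764 = 3.103849.
Therefore gamma(0) = 3.1038 (to 4 decimal places).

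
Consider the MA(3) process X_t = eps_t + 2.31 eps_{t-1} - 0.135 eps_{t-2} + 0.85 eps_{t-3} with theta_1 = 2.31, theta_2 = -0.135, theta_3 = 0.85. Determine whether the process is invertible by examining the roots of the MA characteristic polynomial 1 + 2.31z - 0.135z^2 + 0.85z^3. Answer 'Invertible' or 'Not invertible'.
\text{Not invertible}

The MA(q) characteristic polynomial is P(z) = 1 + 2.31z - 0.135z^2 + 0.85z^3.
Invertibility requires all roots to lie outside the unit circle, i.e. |z| > 1 for every root.
Degree 3: look for a simple real root z0 first, then factor out (1 - z/z0) and solve the remaining quadratic.
Testing z0 = -0.4: P(-0.4) = 1 + (2.31)(-0.4) + (-0.135)(-0.4)^2 + (0.85)(-0.4)^3
  = 1 + (-0.924) + (-0.0216) + (-0.0544) = 0.  So z_0 = -0.4 is a root, |z_0| = 0.4.
Divide out the factor (1 + 2.5 z) = (1 - z/z0) (since 1/z0 = -2.5):
  P(z) = (1 + 2.5 z)(1 + (-0.19) z + (0.34) z^2)
  [check: z-coef -0.19 - (-2.5) = 2.31; z^2-coef 0.34 - (-2.5)(-0.19) = -0.135; z^3-coef -(-2.5)(0.34) = 0.85.]
Remaining roots from the quadratic factor 1 + (-0.19) z + (0.34) z^2:
  Set 1 + (-0.19) z + (0.34) z^2 = 0, i.e. a z^2 + b z + c = 0 with a = 0.34, b = -0.19, c = 1.
  Discriminant D = b^2 - 4ac = (-0.19)^2 - 4*(0.34)*1 = 0.0361 - (1.36) = -1.3239.
  D < 0, so the roots are the complex-conjugate pair z = (-b +/- i sqrt(-D)) / (2a) = 0.2794 +/- 1.6921i.
  For a conjugate pair |z|^2 = z * conj(z) = (product of roots) = c/a = 1/(0.34) = 2.941176, so |z| = sqrt(2.941176) = 1.715 for both roots.
Moduli of all roots: 0.4000, 1.7150, 1.7150.
All moduli strictly greater than 1? No.
Verdict: Not invertible.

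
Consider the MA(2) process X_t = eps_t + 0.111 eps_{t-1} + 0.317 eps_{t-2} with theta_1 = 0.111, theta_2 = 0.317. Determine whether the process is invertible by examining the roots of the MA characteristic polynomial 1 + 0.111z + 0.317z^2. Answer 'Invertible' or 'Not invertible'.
\text{Invertible}

The MA(q) characteristic polynomial is P(z) = 1 + 0.111z + 0.317z^2.
Invertibility requires all roots to lie outside the unit circle, i.e. |z| > 1 for every root.
Set 1 + (0.111) z + (0.317) z^2 = 0, i.e. a z^2 + b z + c = 0 with a = 0.317, b = 0.111, c = 1.
Discriminant D = b^2 - 4ac = (0.111)^2 - 4*(0.317)*1 = 0.012321 - (1.268) = -1.255679.
D < 0, so the roots are the complex-conjugate pair z = (-b +/- i sqrt(-D)) / (2a) = -0.1751 +/- 1.7675i.
For a conjugate pair |z|^2 = z * conj(z) = (product of roots) = c/a = 1/(0.317) = 3.154574, so |z| = sqrt(3.154574) = 1.7761 for both roots.
Moduli of all roots: 1.7761, 1.7761.
All moduli strictly greater than 1? Yes.
Verdict: Invertible.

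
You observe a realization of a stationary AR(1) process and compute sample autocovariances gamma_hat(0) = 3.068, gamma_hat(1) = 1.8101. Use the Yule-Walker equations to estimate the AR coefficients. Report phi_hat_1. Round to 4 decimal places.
\hat\phi_{1} = 0.5900

The Yule-Walker equations for an AR(p) process read, in matrix form,
  Gamma_p phi = r_p,   with   (Gamma_p)_{ij} = gamma(|i - j|),
                       (r_p)_i = gamma(i),   i,j = 1..p.
Substitute the sample gammas (Toeplitz matrix and right-hand side of size 1):
  Gamma_p = [[3.068]]
  r_p     = [1.8101]
With p = 1 this is the single equation gamma(0) phi_1 = gamma(1):
  phi_hat_1 = gamma(1) / gamma(0) = 1.8101 / 3.068 = 0.5900.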